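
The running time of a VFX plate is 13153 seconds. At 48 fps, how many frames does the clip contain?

Frames = 13153 × 48 = 631344.

631344 frames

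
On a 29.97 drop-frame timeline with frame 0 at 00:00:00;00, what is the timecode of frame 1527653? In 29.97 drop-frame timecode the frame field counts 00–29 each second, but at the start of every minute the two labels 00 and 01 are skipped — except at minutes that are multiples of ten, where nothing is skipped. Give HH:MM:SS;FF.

Ten DF minutes hold 17982 frames, so frame 1527653 lies in block 84 (frames 1510488–1528469) with 17165 frames into that block.
The block's first minute is 1800 frames and the rest 1798 each; 17165 frames reaches minute 9, so 84 × 18 + 9 × 2 = 1530 labels have been skipped so far.
Adding those back, label number 1527653 + 1530 = 1529183 at 30 labels/s is 50972 s + 23 f = 14 h 9 min 32 s frame 23, i.e. 14:09:32;23.

14:09:32;23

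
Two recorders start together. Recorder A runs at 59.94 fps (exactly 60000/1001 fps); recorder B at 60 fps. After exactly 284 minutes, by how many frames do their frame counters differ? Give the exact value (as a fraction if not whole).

1022400/1001 frames

284 min = 17040 s.
A emits 60000/1001 × 17040 = 1022400000/1001 frames; B emits 60 × 17040 = 1022400.
Difference = 1022400/1001 frames (≈ 1021.3786); B is ahead of A.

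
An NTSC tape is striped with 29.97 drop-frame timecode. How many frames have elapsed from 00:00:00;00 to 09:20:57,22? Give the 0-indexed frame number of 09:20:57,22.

1008724

Complete 10-minute blocks: 56, each 17982 frames → 1006992.
Remaining 0 whole minutes in the current block: 0 frames.
Within the current minute: 57 × 30 + 22 = 1732. Total = 1006992 + 0 + 1732 = 1008724.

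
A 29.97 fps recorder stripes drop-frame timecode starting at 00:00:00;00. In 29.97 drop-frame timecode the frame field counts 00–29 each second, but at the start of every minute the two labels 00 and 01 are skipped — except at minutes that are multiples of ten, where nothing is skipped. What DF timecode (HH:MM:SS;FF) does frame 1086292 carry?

10:04:06;00

Each 10-minute DF block holds 10 × 60 × 30 − 9 × 2 = 17982 frames. 1086292 ÷ 17982 → 60 full blocks, remainder 7372.
Within the partial block the first minute is 1800 frames and each further minute 1798, so 4 further minute boundaries passed. Total skipped labels = 18 × 60 + 2 × 4 = 1088.
Non-drop label index = 1086292 + 1088 = 1087380; at 30 labels/s that is 10:04:06:00, i.e. DF 10:04:06;00.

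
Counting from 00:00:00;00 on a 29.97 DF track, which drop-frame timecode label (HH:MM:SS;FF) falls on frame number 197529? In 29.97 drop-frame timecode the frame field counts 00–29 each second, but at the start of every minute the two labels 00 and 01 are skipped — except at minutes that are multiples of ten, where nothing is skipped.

Ten DF minutes hold 17982 frames, so frame 197529 lies in block 10 (frames 179820–197801) with 17709 frames into that block.
The block's first minute is 1800 frames and the rest 1798 each; 17709 frames reaches minute 9, so 10 × 18 + 9 × 2 = 198 labels have been skipped so far.
Adding those back, label number 197529 + 198 = 197727 at 30 labels/s is 6590 s + 27 f = 1 h 49 min 50 s frame 27, i.e. 01:49:50;27.

01:49:50;27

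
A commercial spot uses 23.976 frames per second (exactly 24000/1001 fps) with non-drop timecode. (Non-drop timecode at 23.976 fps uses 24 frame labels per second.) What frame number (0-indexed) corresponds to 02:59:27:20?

Total seconds to the label: (2 × 3600 + 59 × 60 + 27) = 10767.
Frame index = 10767 × 24 + 20 = 258428.

258428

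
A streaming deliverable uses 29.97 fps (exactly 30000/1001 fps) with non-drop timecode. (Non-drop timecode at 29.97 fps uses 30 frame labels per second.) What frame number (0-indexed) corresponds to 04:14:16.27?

frame 457707

Total seconds to the label: (4 × 3600 + 14 × 60 + 16) = 15256.
Frame index = 15256 × 30 + 27 = 457707.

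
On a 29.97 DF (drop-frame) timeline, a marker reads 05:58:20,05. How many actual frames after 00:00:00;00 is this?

Complete 10-minute blocks: 35, each 17982 frames → 629370.
Remaining 8 whole minutes in the current block: 1800 + 7 × 1798 = 14386 frames.
Within the current minute: 20 × 30 + 5 − 2 = 603 (labels ;00/;01 skipped at this minute). Total = 629370 + 14386 + 603 = 644359.

644359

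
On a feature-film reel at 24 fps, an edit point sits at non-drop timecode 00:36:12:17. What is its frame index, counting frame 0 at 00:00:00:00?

Total seconds to the label: (0 × 3600 + 36 × 60 + 12) = 2172.
Frame index = 2172 × 24 + 17 = 52145.

frame 52145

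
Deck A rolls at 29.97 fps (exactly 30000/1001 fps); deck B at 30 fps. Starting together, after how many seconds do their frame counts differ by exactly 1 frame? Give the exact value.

1001/30 seconds

The gap grows by |30 − 30000/1001| = 30/1001 frames per second.
Time for a 1-frame gap: 1 ÷ (30/1001) = 1001/30 s.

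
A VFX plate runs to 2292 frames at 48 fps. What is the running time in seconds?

Running time = 2292 / (48) = 47.75 s.

47.75 seconds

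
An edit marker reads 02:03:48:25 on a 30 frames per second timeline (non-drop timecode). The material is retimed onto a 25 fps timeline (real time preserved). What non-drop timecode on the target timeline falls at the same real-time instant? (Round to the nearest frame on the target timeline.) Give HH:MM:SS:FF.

02:03:48:21

Source frame index: (2×3600 + 3×60 + 48) × 30 + 25 = 222865.
Real time: 222865 / (30) = 44573/6 s.
Target frame: (44573/6) × (25) = 1114325/6 ≈ 185720.833 → 185721.
At 25 labels/s: frame 185721 → 02:03:48:21.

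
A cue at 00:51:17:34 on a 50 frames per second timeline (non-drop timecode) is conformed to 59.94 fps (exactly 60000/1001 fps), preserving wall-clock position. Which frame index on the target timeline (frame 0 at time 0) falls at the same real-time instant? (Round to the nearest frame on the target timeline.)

frame 184476

Source frame index: (0×3600 + 51×60 + 17) × 50 + 34 = 153884.
Real time: 153884 / (50) = 76942/25 s.
Target frame: (76942/25) × (60000/1001) = 184660800/1001 ≈ 184476.324 → 184476.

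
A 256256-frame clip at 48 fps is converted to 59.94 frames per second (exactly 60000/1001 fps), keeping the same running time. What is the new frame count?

Target frames = source frames × (target rate / source rate) = 256256 × (60000/1001)/(48) = 256256 × 1250/1001 = 320000.

320000 frames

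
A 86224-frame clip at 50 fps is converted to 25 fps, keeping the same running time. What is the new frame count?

43112 frames

Target frames = source frames × (target rate / source rate) = 86224 × (25)/(50) = 86224 × 1/2 = 43112.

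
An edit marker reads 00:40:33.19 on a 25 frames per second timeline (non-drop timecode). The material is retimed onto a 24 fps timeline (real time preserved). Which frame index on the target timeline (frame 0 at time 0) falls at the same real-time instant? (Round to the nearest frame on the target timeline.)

Source frame index: (0×3600 + 40×60 + 33) × 25 + 19 = 60844.
Real time: 60844 / (25) = 60844/25 s.
Target frame: (60844/25) × (24) = 1460256/25 ≈ 58410.240 → 58410.

frame 58410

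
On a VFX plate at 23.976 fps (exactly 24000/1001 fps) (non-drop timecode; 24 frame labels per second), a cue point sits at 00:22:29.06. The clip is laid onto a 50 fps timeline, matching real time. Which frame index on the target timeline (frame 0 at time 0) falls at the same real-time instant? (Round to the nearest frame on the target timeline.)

frame 67530

Source frame index: (0×3600 + 22×60 + 29) × 24 + 6 = 32382.
Real time: 32382 / (24000/1001) = 5402397/4000 s.
Target frame: (5402397/4000) × (50) = 5402397/80 ≈ 67529.962 → 67530.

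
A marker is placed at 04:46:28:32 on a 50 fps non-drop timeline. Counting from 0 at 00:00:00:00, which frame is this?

859432

Total seconds to the label: (4 × 3600 + 46 × 60 + 28) = 17188.
Frame index = 17188 × 50 + 32 = 859432.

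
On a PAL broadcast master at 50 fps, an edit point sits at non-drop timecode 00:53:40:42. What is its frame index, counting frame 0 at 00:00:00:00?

Total seconds to the label: (0 × 3600 + 53 × 60 + 40) = 3220.
Frame index = 3220 × 50 + 42 = 161042.

frame 161042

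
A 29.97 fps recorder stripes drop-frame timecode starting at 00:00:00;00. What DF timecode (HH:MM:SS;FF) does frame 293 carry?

00:00:09;23

Each 10-minute DF block holds 10 × 60 × 30 − 9 × 2 = 17982 frames. 293 ÷ 17982 → 0 full blocks, remainder 293.
Within the partial block the first minute is 1800 frames and each further minute 1798, so 0 further minute boundaries passed. Total skipped labels = 18 × 0 + 2 × 0 = 0.
Non-drop label index = 293 + 0 = 293; at 30 labels/s that is 00:00:09:23, i.e. DF 00:00:09;23.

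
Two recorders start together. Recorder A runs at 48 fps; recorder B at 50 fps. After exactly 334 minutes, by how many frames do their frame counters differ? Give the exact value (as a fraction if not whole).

334 min = 20040 s.
A emits 48 × 20040 = 961920 frames; B emits 50 × 20040 = 1002000.
Difference = 40080 frames; B is ahead of A.

40080 frames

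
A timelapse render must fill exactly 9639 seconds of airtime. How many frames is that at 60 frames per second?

Frames = 9639 × 60 = 578340.

578340 frames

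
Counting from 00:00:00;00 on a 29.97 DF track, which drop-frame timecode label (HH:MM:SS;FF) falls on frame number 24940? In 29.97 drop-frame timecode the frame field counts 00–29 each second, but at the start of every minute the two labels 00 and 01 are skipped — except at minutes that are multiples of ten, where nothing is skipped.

00:13:52;04

Each 10-minute DF block holds 10 × 60 × 30 − 9 × 2 = 17982 frames. 24940 ÷ 17982 → 1 full block, remainder 6958.
Within the partial block the first minute is 1800 frames and each further minute 1798, so 3 further minute boundaries passed. Total skipped labels = 18 × 1 + 2 × 3 = 24.
Non-drop label index = 24940 + 24 = 24964; at 30 labels/s that is 00:13:52:04, i.e. DF 00:13:52;04.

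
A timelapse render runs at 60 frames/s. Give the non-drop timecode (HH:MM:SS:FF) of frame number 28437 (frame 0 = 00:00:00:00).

28437 ÷ 60 = 473 full seconds, remainder 57 frames.
473 s = 0 h 7 min 53 s.
Timecode: 00:07:53:57.

00:07:53:57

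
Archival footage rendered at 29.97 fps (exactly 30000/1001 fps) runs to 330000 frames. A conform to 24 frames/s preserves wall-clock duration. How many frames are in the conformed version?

Target frames = source frames × (target rate / source rate) = 330000 × (24)/(30000/1001) = 330000 × 1001/1250 = 264264.

264264 frames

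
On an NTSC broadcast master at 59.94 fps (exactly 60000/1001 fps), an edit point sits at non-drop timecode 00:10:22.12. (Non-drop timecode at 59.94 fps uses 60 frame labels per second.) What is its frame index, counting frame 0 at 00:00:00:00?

Total seconds to the label: (0 × 3600 + 10 × 60 + 22) = 622.
Frame index = 622 × 60 + 12 = 37332.

37332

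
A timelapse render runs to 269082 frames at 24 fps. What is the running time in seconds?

11211.75 seconds

Running time = 269082 / (24) = 11211.75 s.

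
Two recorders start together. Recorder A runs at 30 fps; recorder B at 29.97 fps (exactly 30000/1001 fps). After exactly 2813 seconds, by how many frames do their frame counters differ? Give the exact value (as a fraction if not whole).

A emits 30 × 2813 = 84390 frames; B emits 30000/1001 × 2813 = 84390000/1001.
Difference = 84390/1001 frames (≈ 84.3057); B is behind A.

84390/1001 frames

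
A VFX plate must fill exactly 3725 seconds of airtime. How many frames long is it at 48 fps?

Frames = 3725 × 48 = 178800.

178800 frames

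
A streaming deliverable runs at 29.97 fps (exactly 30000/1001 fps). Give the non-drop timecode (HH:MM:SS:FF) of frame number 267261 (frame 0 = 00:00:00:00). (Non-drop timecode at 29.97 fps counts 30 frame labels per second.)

02:28:28:21

267261 ÷ 30 = 8908 full seconds, remainder 21 frames.
8908 s = 2 h 28 min 28 s.
Timecode: 02:28:28:21.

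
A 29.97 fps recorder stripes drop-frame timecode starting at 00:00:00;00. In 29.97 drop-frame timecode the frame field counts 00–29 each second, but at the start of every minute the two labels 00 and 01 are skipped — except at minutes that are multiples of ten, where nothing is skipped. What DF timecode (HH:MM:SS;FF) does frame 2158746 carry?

Ten DF minutes hold 17982 frames, so frame 2158746 lies in block 120 (frames 2157840–2175821) with 906 frames into that block.
The block's first minute is 1800 frames and the rest 1798 each; 906 frames reaches minute 0, so 120 × 18 + 0 × 2 = 2160 labels have been skipped so far.
Adding those back, label number 2158746 + 2160 = 2160906 at 30 labels/s is 72030 s + 6 f = 20 h 0 min 30 s frame 6, i.e. 20:00:30;06.

20:00:30;06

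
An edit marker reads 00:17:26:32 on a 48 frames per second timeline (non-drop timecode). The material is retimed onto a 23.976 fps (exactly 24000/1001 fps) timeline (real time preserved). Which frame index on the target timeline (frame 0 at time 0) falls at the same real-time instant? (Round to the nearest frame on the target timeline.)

frame 25095

Source frame index: (0×3600 + 17×60 + 26) × 48 + 32 = 50240.
Real time: 50240 / (48) = 3140/3 s.
Target frame: (3140/3) × (24000/1001) = 25120000/1001 ≈ 25094.905 → 25095.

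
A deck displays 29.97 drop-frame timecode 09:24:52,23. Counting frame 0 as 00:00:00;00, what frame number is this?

Complete 10-minute blocks: 56, each 17982 frames → 1006992.
Remaining 4 whole minutes in the current block: 1800 + 3 × 1798 = 7194 frames.
Within the current minute: 52 × 30 + 23 − 2 = 1581 (labels ;00/;01 skipped at this minute). Total = 1006992 + 7194 + 1581 = 1015767.

1015767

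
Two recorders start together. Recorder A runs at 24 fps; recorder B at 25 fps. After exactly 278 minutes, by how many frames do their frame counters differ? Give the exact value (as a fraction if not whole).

278 min = 16680 s.
A emits 24 × 16680 = 400320 frames; B emits 25 × 16680 = 417000.
Difference = 16680 frames; B is ahead of A.

16680 frames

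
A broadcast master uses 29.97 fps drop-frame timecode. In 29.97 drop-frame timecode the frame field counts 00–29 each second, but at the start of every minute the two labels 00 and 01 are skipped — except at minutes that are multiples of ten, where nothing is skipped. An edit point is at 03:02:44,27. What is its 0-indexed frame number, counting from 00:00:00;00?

328619

Complete 10-minute blocks: 18, each 17982 frames → 323676.
Remaining 2 whole minutes in the current block: 1800 + 1 × 1798 = 3598 frames.
Within the current minute: 44 × 30 + 27 − 2 = 1345 (labels ;00/;01 skipped at this minute). Total = 323676 + 3598 + 1345 = 328619.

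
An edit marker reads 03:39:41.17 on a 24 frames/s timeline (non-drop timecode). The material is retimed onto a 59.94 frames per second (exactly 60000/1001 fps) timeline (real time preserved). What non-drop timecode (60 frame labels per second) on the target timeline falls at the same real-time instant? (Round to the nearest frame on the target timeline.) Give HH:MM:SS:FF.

03:39:28:32

Source frame index: (3×3600 + 39×60 + 41) × 24 + 17 = 316361.
Real time: 316361 / (24) = 316361/24 s.
Target frame: (316361/24) × (60000/1001) = 790902500/1001 ≈ 790112.388 → 790112.
At 60 labels/s: frame 790112 → 03:39:28:32.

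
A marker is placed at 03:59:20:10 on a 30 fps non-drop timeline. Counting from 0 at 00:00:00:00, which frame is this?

frame 430810

Total seconds to the label: (3 × 3600 + 59 × 60 + 20) = 14360.
Frame index = 14360 × 30 + 10 = 430810.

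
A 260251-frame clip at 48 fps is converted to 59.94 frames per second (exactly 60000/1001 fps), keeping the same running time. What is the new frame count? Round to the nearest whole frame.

324989 frames

Frames at target rate = 260251 × (60000/1001) / (48) = 325313750/1001 ≈ 324988.761.
Nearest whole frame: 324989.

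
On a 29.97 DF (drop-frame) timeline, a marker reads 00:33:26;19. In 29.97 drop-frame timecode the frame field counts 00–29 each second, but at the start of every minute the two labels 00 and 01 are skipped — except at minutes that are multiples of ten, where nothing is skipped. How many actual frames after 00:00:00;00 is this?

Complete 10-minute blocks: 3, each 17982 frames → 53946.
Remaining 3 whole minutes in the current block: 1800 + 2 × 1798 = 5396 frames.
Within the current minute: 26 × 30 + 19 − 2 = 797 (labels ;00/;01 skipped at this minute). Total = 53946 + 5396 + 797 = 60139.

60139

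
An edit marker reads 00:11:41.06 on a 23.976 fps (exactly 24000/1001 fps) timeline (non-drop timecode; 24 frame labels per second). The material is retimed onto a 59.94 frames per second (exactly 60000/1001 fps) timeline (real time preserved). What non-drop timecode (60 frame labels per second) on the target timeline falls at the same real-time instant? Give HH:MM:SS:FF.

00:11:41:15

Source frame index: (0×3600 + 11×60 + 41) × 24 + 6 = 16830.
Real time: 16830 / (24000/1001) = 561561/800 s.
Target frame: (561561/800) × (60000/1001) = 42075.
At 60 labels/s: frame 42075 → 00:11:41:15.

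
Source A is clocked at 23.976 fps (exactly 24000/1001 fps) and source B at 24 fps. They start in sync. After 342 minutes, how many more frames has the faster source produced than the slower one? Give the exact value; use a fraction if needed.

492480/1001 frames

342 min = 20520 s.
A emits 24000/1001 × 20520 = 492480000/1001 frames; B emits 24 × 20520 = 492480.
Difference = 492480/1001 frames (≈ 491.9880); B is ahead of A.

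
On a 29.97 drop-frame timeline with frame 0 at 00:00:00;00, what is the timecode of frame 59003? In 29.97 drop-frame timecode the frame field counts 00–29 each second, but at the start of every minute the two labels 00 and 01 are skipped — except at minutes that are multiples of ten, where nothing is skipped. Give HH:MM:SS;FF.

00:32:48;21

Ten DF minutes hold 17982 frames, so frame 59003 lies in block 3 (frames 53946–71927) with 5057 frames into that block.
The block's first minute is 1800 frames and the rest 1798 each; 5057 frames reaches minute 2, so 3 × 18 + 2 × 2 = 58 labels have been skipped so far.
Adding those back, label number 59003 + 58 = 59061 at 30 labels/s is 1968 s + 21 f = 0 h 32 min 48 s frame 21, i.e. 00:32:48;21.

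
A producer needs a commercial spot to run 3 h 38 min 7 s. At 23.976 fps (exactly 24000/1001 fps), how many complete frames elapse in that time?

3 h 38 min 7 s = 13087 s.
Frames = 13087 × 24000/1001 = 314088000/1001 ≈ 313774.2258.
Complete frames: 313774.

313774 frames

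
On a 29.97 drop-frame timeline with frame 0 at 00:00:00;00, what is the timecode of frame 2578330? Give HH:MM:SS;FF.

23:53:50;10

Ten DF minutes hold 17982 frames, so frame 2578330 lies in block 143 (frames 2571426–2589407) with 6904 frames into that block.
The block's first minute is 1800 frames and the rest 1798 each; 6904 frames reaches minute 3, so 143 × 18 + 3 × 2 = 2580 labels have been skipped so far.
Adding those back, label number 2578330 + 2580 = 2580910 at 30 labels/s is 86030 s + 10 f = 23 h 53 min 50 s frame 10, i.e. 23:53:50;10.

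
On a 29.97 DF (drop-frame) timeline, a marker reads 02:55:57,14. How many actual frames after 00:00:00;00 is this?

316408

Complete 10-minute blocks: 17, each 17982 frames → 305694.
Remaining 5 whole minutes in the current block: 1800 + 4 × 1798 = 8992 frames.
Within the current minute: 57 × 30 + 14 − 2 = 1722 (labels ;00/;01 skipped at this minute). Total = 305694 + 8992 + 1722 = 316408.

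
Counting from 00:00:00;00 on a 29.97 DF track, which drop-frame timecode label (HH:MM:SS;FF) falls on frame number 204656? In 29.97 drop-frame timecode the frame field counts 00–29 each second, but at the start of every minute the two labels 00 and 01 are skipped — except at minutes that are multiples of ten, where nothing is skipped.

01:53:48;20

Ten DF minutes hold 17982 frames, so frame 204656 lies in block 11 (frames 197802–215783) with 6854 frames into that block.
The block's first minute is 1800 frames and the rest 1798 each; 6854 frames reaches minute 3, so 11 × 18 + 3 × 2 = 204 labels have been skipped so far.
Adding those back, label number 204656 + 204 = 204860 at 30 labels/s is 6828 s + 20 f = 1 h 53 min 48 s frame 20, i.e. 01:53:48;20.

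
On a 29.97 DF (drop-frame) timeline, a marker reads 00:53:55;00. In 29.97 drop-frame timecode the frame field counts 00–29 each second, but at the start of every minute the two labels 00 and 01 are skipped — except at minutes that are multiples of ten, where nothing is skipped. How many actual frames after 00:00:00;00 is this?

96954

As if non-drop at 30 labels/s: (0 × 3600 + 53 × 60 + 55) × 30 + 0 = 97050.
Minute boundaries passed: 53; those not divisible by 10: 53 − 5 = 48; dropped labels = 2 × 48 = 96.
Actual frame index = 97050 − 96 = 96954.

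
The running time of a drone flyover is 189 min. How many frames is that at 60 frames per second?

680400 frames

189 min = 11340 s.
Frames = 11340 × 60 = 680400.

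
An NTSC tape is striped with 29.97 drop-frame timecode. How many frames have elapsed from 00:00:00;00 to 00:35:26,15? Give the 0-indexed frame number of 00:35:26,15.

63731

As if non-drop at 30 labels/s: (0 × 3600 + 35 × 60 + 26) × 30 + 15 = 63795.
Minute boundaries passed: 35; those not divisible by 10: 35 − 3 = 32; dropped labels = 2 × 32 = 64.
Actual frame index = 63795 − 64 = 63731.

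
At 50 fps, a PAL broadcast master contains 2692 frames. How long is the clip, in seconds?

Running time = 2692 / (50) = 53.84 s.

53.84 seconds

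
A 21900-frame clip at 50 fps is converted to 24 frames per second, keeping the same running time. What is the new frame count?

Target frames = source frames × (target rate / source rate) = 21900 × (24)/(50) = 21900 × 12/25 = 10512.

10512 frames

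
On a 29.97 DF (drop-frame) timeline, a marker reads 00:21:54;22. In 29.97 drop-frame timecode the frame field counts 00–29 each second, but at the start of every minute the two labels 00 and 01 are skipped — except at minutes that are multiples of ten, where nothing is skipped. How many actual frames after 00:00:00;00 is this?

Complete 10-minute blocks: 2, each 17982 frames → 35964.
Remaining 1 whole minute in the current block: 1800 + 0 × 1798 = 1800 frames.
Within the current minute: 54 × 30 + 22 − 2 = 1640 (labels ;00/;01 skipped at this minute). Total = 35964 + 1800 + 1640 = 39404.

39404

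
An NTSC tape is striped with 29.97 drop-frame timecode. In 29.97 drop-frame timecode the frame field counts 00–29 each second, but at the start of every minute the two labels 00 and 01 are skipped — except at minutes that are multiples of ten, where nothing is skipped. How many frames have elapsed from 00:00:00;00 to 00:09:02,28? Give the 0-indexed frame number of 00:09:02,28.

Complete 10-minute blocks: 0, each 17982 frames → 0.
Remaining 9 whole minutes in the current block: 1800 + 8 × 1798 = 16184 frames.
Within the current minute: 2 × 30 + 28 − 2 = 86 (labels ;00/;01 skipped at this minute). Total = 0 + 16184 + 86 = 16270.

16270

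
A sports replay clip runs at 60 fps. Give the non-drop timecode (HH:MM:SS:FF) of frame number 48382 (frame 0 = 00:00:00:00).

00:13:26:22

48382 ÷ 60 = 806 full seconds, remainder 22 frames.
806 s = 0 h 13 min 26 s.
Timecode: 00:13:26:22.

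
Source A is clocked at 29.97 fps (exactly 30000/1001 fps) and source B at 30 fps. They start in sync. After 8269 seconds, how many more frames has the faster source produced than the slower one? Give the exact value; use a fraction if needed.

A emits 30000/1001 × 8269 = 248070000/1001 frames; B emits 30 × 8269 = 248070.
Difference = 248070/1001 frames (≈ 247.8222); B is ahead of A.

248070/1001 frames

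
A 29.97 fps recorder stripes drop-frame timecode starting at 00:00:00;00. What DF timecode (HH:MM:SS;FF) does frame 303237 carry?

Each 10-minute DF block holds 10 × 60 × 30 − 9 × 2 = 17982 frames. 303237 ÷ 17982 → 16 full blocks, remainder 15525.
Within the partial block the first minute is 1800 frames and each further minute 1798, so 8 further minute boundaries passed. Total skipped labels = 18 × 16 + 2 × 8 = 304.
Non-drop label index = 303237 + 304 = 303541; at 30 labels/s that is 02:48:38:01, i.e. DF 02:48:38;01.

02:48:38;01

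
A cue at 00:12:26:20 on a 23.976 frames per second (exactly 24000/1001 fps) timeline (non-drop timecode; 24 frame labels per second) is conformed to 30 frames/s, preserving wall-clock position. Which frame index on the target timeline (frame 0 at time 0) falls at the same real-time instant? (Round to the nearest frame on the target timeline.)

frame 22427

Source frame index: (0×3600 + 12×60 + 26) × 24 + 20 = 17924.
Real time: 17924 / (24000/1001) = 4485481/6000 s.
Target frame: (4485481/6000) × (30) = 4485481/200 ≈ 22427.405 → 22427.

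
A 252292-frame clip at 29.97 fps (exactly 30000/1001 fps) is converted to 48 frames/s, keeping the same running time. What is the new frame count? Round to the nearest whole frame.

404071 frames

Frames at target rate = 252292 × (48) / (30000/1001) = 252544292/625 ≈ 404070.867.
Nearest whole frame: 404071.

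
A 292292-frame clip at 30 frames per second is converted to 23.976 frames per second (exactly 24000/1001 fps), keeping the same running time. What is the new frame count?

233600 frames

Target frames = source frames × (target rate / source rate) = 292292 × (24000/1001)/(30) = 292292 × 800/1001 = 233600.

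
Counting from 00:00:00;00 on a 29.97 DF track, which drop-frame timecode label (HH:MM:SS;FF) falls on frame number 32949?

Each 10-minute DF block holds 10 × 60 × 30 − 9 × 2 = 17982 frames. 32949 ÷ 17982 → 1 full block, remainder 14967.
Within the partial block the first minute is 1800 frames and each further minute 1798, so 8 further minute boundaries passed. Total skipped labels = 18 × 1 + 2 × 8 = 34.
Non-drop label index = 32949 + 34 = 32983; at 30 labels/s that is 00:18:19:13, i.e. DF 00:18:19;13.

00:18:19;13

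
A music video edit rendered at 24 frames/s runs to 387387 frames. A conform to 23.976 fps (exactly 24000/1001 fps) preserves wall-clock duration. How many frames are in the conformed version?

387000 frames

Target frames = source frames × (target rate / source rate) = 387387 × (24000/1001)/(24) = 387387 × 1000/1001 = 387000.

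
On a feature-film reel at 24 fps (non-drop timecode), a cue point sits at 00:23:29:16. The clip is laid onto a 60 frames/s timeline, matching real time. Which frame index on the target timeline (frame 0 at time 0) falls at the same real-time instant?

Source frame index: (0×3600 + 23×60 + 29) × 24 + 16 = 33832.
Real time: 33832 / (24) = 4229/3 s.
Target frame: (4229/3) × (60) = 84580.

frame 84580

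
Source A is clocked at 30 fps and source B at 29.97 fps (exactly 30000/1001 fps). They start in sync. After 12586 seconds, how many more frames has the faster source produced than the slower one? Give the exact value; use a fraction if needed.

53940/143 frames

A emits 30 × 12586 = 377580 frames; B emits 30000/1001 × 12586 = 53940000/143.
Difference = 53940/143 frames (≈ 377.2028); B is behind A.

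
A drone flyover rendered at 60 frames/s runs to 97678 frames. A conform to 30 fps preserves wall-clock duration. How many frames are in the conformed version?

Target frames = source frames × (target rate / source rate) = 97678 × (30)/(60) = 97678 × 1/2 = 48839.

48839 frames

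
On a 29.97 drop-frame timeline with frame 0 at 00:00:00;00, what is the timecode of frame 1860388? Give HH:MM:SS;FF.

17:14:35;00

Ten DF minutes hold 17982 frames, so frame 1860388 lies in block 103 (frames 1852146–1870127) with 8242 frames into that block.
The block's first minute is 1800 frames and the rest 1798 each; 8242 frames reaches minute 4, so 103 × 18 + 4 × 2 = 1862 labels have been skipped so far.
Adding those back, label number 1860388 + 1862 = 1862250 at 30 labels/s is 62075 s + 0 f = 17 h 14 min 35 s frame 0, i.e. 17:14:35;00.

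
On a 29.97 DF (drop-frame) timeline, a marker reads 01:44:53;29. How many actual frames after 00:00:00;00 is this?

Complete 10-minute blocks: 10, each 17982 frames → 179820.
Remaining 4 whole minutes in the current block: 1800 + 3 × 1798 = 7194 frames.
Within the current minute: 53 × 30 + 29 − 2 = 1617 (labels ;00/;01 skipped at this minute). Total = 179820 + 7194 + 1617 = 188631.

188631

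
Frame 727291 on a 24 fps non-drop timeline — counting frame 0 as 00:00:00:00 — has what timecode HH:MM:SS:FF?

727291 ÷ 24 = 30303 full seconds, remainder 19 frames.
30303 s = 8 h 25 min 3 s.
Timecode: 08:25:03:19.

08:25:03:19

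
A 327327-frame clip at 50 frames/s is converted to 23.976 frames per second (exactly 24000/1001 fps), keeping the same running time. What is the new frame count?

Target frames = source frames × (target rate / source rate) = 327327 × (24000/1001)/(50) = 327327 × 480/1001 = 156960.

156960 frames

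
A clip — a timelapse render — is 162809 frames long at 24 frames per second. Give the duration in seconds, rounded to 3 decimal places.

Running time = 162809 × 1/24 = 162809/24 s ≈ 6783.708 s.

6783.708 seconds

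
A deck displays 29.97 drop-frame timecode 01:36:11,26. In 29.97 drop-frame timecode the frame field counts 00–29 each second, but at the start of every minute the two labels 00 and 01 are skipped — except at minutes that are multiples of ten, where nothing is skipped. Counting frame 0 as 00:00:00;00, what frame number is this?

As if non-drop at 30 labels/s: (1 × 3600 + 36 × 60 + 11) × 30 + 26 = 173156.
Minute boundaries passed: 96; those not divisible by 10: 96 − 9 = 87; dropped labels = 2 × 87 = 174.
Actual frame index = 173156 − 174 = 172982.

172982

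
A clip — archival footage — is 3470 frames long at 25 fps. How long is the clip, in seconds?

138.8 seconds

Running time = 3470 / (25) = 138.8 s.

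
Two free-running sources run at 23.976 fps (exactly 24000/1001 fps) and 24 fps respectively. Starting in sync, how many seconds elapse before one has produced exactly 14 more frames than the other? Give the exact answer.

The gap grows by |24 − 24000/1001| = 24/1001 frames per second.
Time for a 14-frame gap: 14 ÷ (24/1001) = 7007/12 s.

7007/12 seconds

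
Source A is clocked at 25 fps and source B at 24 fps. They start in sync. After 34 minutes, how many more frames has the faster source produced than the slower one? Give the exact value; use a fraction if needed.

2040 frames

34 min = 2040 s.
A emits 25 × 2040 = 51000 frames; B emits 24 × 2040 = 48960.
Difference = 2040 frames; B is behind A.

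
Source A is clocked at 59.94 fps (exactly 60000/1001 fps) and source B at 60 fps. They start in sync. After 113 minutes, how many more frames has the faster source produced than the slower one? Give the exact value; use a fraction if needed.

113 min = 6780 s.
A emits 60000/1001 × 6780 = 406800000/1001 frames; B emits 60 × 6780 = 406800.
Difference = 406800/1001 frames (≈ 406.3936); B is ahead of A.

406800/1001 frames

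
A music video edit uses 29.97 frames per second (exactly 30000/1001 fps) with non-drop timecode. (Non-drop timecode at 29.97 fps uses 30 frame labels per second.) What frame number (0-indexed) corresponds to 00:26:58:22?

Total seconds to the label: (0 × 3600 + 26 × 60 + 58) = 1618.
Frame index = 1618 × 30 + 22 = 48562.

48562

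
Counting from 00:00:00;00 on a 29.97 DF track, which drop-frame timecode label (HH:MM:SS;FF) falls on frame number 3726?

00:02:04;10

Each 10-minute DF block holds 10 × 60 × 30 − 9 × 2 = 17982 frames. 3726 ÷ 17982 → 0 full blocks, remainder 3726.
Within the partial block the first minute is 1800 frames and each further minute 1798, so 2 further minute boundaries passed. Total skipped labels = 18 × 0 + 2 × 2 = 4.
Non-drop label index = 3726 + 4 = 3730; at 30 labels/s that is 00:02:04:10, i.e. DF 00:02:04;10.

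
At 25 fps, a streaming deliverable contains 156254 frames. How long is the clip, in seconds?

Running time = 156254 / (25) = 6250.16 s.

6250.16 seconds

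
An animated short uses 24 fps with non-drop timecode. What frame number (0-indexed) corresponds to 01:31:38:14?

Total seconds to the label: (1 × 3600 + 31 × 60 + 38) = 5498.
Frame index = 5498 × 24 + 14 = 131966.

frame 131966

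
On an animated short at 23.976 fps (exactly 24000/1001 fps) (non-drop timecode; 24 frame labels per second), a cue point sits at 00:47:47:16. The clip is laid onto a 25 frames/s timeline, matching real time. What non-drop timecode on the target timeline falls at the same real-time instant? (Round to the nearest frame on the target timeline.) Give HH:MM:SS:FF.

00:47:50:13

Source frame index: (0×3600 + 47×60 + 47) × 24 + 16 = 68824.
Real time: 68824 / (24000/1001) = 8611603/3000 s.
Target frame: (8611603/3000) × (25) = 8611603/120 ≈ 71763.358 → 71763.
At 25 labels/s: frame 71763 → 00:47:50:13.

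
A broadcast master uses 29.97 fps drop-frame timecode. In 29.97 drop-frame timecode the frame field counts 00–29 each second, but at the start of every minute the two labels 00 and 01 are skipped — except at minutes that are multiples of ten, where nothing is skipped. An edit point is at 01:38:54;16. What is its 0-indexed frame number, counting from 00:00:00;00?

177858

As if non-drop at 30 labels/s: (1 × 3600 + 38 × 60 + 54) × 30 + 16 = 178036.
Minute boundaries passed: 98; those not divisible by 10: 98 − 9 = 89; dropped labels = 2 × 89 = 178.
Actual frame index = 178036 − 178 = 177858.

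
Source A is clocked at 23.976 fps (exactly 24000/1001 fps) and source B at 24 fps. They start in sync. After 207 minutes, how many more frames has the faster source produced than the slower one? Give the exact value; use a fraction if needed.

207 min = 12420 s.
A emits 24000/1001 × 12420 = 298080000/1001 frames; B emits 24 × 12420 = 298080.
Difference = 298080/1001 frames (≈ 297.7822); B is ahead of A.

298080/1001 frames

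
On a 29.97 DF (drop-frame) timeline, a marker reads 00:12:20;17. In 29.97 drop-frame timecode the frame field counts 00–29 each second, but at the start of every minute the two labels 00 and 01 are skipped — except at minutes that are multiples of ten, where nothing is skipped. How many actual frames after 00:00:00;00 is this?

Complete 10-minute blocks: 1, each 17982 frames → 17982.
Remaining 2 whole minutes in the current block: 1800 + 1 × 1798 = 3598 frames.
Within the current minute: 20 × 30 + 17 − 2 = 615 (labels ;00/;01 skipped at this minute). Total = 17982 + 3598 + 615 = 22195.

22195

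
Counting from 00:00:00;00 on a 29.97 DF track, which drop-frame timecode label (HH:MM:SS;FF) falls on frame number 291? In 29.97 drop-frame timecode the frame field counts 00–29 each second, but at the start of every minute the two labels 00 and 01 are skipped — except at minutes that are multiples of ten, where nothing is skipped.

Each 10-minute DF block holds 10 × 60 × 30 − 9 × 2 = 17982 frames. 291 ÷ 17982 → 0 full blocks, remainder 291.
Within the partial block the first minute is 1800 frames and each further minute 1798, so 0 further minute boundaries passed. Total skipped labels = 18 × 0 + 2 × 0 = 0.
Non-drop label index = 291 + 0 = 291; at 30 labels/s that is 00:00:09:21, i.e. DF 00:00:09;21.

00:00:09;21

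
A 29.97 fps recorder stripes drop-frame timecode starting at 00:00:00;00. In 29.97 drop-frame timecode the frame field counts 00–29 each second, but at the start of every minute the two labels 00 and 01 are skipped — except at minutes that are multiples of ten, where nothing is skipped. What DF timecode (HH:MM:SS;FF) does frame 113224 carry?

01:02:57;26

Ten DF minutes hold 17982 frames, so frame 113224 lies in block 6 (frames 107892–125873) with 5332 frames into that block.
The block's first minute is 1800 frames and the rest 1798 each; 5332 frames reaches minute 2, so 6 × 18 + 2 × 2 = 112 labels have been skipped so far.
Adding those back, label number 113224 + 112 = 113336 at 30 labels/s is 3777 s + 26 f = 1 h 2 min 57 s frame 26, i.e. 01:02:57;26.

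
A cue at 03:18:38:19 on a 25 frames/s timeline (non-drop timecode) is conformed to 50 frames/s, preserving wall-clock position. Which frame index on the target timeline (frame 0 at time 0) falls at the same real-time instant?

frame 595938

Source frame index: (3×3600 + 18×60 + 38) × 25 + 19 = 297969.
Real time: 297969 / (25) = 297969/25 s.
Target frame: (297969/25) × (50) = 595938.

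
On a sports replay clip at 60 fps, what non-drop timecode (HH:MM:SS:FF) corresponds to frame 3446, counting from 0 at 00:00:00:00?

3446 ÷ 60 = 57 full seconds, remainder 26 frames.
57 s = 0 h 0 min 57 s.
Timecode: 00:00:57:26.

00:00:57:26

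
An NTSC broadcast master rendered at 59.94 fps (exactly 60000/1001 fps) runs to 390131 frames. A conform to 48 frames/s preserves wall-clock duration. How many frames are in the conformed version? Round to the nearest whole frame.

312417 frames

Frames at target rate = 390131 × (48) / (60000/1001) = 390521131/1250 ≈ 312416.905.
Nearest whole frame: 312417.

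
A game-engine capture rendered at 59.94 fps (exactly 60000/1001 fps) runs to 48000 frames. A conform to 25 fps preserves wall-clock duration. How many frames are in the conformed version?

Target frames = source frames × (target rate / source rate) = 48000 × (25)/(60000/1001) = 48000 × 1001/2400 = 20020.

20020 frames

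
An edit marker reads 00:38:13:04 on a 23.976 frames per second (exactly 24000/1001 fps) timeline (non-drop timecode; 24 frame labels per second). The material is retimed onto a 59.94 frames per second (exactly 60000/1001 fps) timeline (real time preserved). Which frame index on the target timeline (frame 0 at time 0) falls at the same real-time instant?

Source frame index: (0×3600 + 38×60 + 13) × 24 + 4 = 55036.
Real time: 55036 / (24000/1001) = 13772759/6000 s.
Target frame: (13772759/6000) × (60000/1001) = 137590.

frame 137590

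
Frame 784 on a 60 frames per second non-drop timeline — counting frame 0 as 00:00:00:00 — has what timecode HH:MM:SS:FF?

00:00:13:04

784 ÷ 60 = 13 full seconds, remainder 4 frames.
13 s = 0 h 0 min 13 s.
Timecode: 00:00:13:04.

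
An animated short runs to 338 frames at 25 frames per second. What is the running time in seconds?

13.52 seconds

Running time = 338 / (25) = 13.52 s.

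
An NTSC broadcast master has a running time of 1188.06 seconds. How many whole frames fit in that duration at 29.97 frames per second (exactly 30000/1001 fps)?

Frames = 1188.06 × 30000/1001 = 35641800/1001 ≈ 35606.1938.
Complete frames: 35606.

35606 frames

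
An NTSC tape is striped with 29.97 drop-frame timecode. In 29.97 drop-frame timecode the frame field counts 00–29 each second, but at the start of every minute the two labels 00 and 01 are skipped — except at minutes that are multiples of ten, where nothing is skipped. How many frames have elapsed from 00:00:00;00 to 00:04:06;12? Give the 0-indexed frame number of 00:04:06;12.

7384

Complete 10-minute blocks: 0, each 17982 frames → 0.
Remaining 4 whole minutes in the current block: 1800 + 3 × 1798 = 7194 frames.
Within the current minute: 6 × 30 + 12 − 2 = 190 (labels ;00/;01 skipped at this minute). Total = 0 + 7194 + 190 = 7384.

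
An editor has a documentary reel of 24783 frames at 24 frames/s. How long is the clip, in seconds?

1032.625 seconds

Running time = 24783 / (24) = 1032.625 s.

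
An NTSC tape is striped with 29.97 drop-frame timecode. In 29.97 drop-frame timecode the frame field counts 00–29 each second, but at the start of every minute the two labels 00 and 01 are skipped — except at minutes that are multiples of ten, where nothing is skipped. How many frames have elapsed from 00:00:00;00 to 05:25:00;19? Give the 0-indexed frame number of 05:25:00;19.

As if non-drop at 30 labels/s: (5 × 3600 + 25 × 60 + 0) × 30 + 19 = 585019.
Minute boundaries passed: 325; those not divisible by 10: 325 − 32 = 293; dropped labels = 2 × 293 = 586.
Actual frame index = 585019 − 586 = 584433.

584433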